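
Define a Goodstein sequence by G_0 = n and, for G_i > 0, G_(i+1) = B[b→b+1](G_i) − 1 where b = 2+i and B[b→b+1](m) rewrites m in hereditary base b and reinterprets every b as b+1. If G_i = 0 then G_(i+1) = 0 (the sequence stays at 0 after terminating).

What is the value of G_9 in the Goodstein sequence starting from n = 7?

7 —HB2→ 2^2 + 2 + 1 —bump→ 3^3 + 3 + 1 = 31 —(−1)→ 30
30 —HB3→ 3^3 + 3 —bump→ 4^4 + 4 = 260 —(−1)→ 259
259 —HB4→ 4^4 + 3 —bump→ 5^5 + 3 = 3128 —(−1)→ 3127
3127 —HB5→ 5^5 + 2 —bump→ 6^6 + 2 = 46658 —(−1)→ 46657
46657 —HB6→ 6^6 + 1 —bump→ 7^7 + 1 = 823544 —(−1)→ 823543
823543 —HB7→ 7^7 —bump→ 8^8 = 16777216 —(−1)→ 16777215
16777215 —HB8→ 7·8^7 + 7·8^6 + 7·8^5 + 7·8^4 + 7·8^3 + 7·8^2 + 7·8 + 7 —bump→ 7·9^7 + 7·9^6 + 7·9^5 + 7·9^4 + 7·9^3 + 7·9^2 + 7·9 + 7 = 37665880 —(−1)→ 37665879
37665879 —HB9→ 7·9^7 + 7·9^6 + 7·9^5 + 7·9^4 + 7·9^3 + 7·9^2 + 7·9 + 6 —bump→ 7·10^7 + 7·10^6 + 7·10^5 + 7·10^4 + 7·10^3 + 7·10^2 + 7·10 + 6 = 77777776 —(−1)→ 77777775
77777775 —HB10→ 7·10^7 + 7·10^6 + 7·10^5 + 7·10^4 + 7·10^3 + 7·10^2 + 7·10 + 5 —bump→ 7·11^7 + 7·11^6 + 7·11^5 + 7·11^4 + 7·11^3 + 7·11^2 + 7·11 + 5 = 150051214 —(−1)→ 150051213

150051213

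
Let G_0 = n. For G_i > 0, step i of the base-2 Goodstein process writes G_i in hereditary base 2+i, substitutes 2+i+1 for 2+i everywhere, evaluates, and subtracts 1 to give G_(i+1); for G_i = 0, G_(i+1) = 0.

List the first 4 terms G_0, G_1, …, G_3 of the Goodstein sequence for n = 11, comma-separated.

11, 84, 1027, 15627

(0) 11|_2 = 2^(2 + 1) + 2 + 1 ↦ 3^(3 + 1) + 3 + 1|_3 = 85 ⇒ 84
(1) 84|_3 = 3^(3 + 1) + 3 ↦ 4^(4 + 1) + 4|_4 = 1028 ⇒ 1027
(2) 1027|_4 = 4^(4 + 1) + 3 ↦ 5^(5 + 1) + 3|_5 = 15628 ⇒ 15627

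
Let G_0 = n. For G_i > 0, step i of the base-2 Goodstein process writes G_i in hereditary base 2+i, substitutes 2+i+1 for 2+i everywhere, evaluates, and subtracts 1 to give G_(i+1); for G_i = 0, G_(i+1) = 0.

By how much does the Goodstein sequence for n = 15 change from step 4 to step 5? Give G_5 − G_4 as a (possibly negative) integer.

6261751

(0) 15|_2 = 2^(2 + 1) + 2^2 + 2 + 1 ↦ 3^(3 + 1) + 3^3 + 3 + 1|_3 = 112 ⇒ 111
(1) 111|_3 = 3^(3 + 1) + 3^3 + 3 ↦ 4^(4 + 1) + 4^4 + 4|_4 = 1284 ⇒ 1283
(2) 1283|_4 = 4^(4 + 1) + 4^4 + 3 ↦ 5^(5 + 1) + 5^5 + 3|_5 = 18753 ⇒ 18752
(3) 18752|_5 = 5^(5 + 1) + 5^5 + 2 ↦ 6^(6 + 1) + 6^6 + 2|_6 = 326594 ⇒ 326593
(4) 326593|_6 = 6^(6 + 1) + 6^6 + 1 ↦ 7^(7 + 1) + 7^7 + 1|_7 = 6588345 ⇒ 6588344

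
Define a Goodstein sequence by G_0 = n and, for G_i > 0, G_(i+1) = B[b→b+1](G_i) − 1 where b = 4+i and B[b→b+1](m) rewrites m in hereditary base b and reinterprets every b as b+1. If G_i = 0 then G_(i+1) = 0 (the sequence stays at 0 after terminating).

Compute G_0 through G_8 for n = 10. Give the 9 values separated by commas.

G_0=10  [base 4] 2·4 + 2  →[4↦5]→  2·5 + 2 = 12  −1 ⇒ G_1=11
G_1=11  [base 5] 2·5 + 1  →[5↦6]→  2·6 + 1 = 13  −1 ⇒ G_2=12
G_2=12  [base 6] 2·6  →[6↦7]→  2·7 = 14  −1 ⇒ G_3=13
G_3=13  [base 7] 7 + 6  →[7↦8]→  8 + 6 = 14  −1 ⇒ G_4=13
G_4=13  [base 8] 8 + 5  →[8↦9]→  9 + 5 = 14  −1 ⇒ G_5=13
G_5=13  [base 9] 9 + 4  →[9↦10]→  10 + 4 = 14  −1 ⇒ G_6=13
G_6=13  [base 10] 10 + 3  →[10↦11]→  11 + 3 = 14  −1 ⇒ G_7=13
G_7=13  [base 11] 11 + 2  →[11↦12]→  12 + 2 = 14  −1 ⇒ G_8=13

10, 11, 12, 13, 13, 13, 13, 13, 13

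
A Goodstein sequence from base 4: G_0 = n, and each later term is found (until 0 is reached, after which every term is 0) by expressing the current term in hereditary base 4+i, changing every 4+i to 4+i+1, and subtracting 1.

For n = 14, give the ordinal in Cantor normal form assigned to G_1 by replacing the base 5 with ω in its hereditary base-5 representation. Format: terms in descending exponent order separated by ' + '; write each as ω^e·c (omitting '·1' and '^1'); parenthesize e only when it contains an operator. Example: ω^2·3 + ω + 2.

step 0: 14 = 3·4 + 2; sub 5 for 4: 3·5 + 2; = 17; G_1 = 17−1 = 16
step 1: 16 = 3·5 + 1; sub 6 for 5: 3·6 + 1; = 19; G_2 = 19−1 = 18

ω·3 + 1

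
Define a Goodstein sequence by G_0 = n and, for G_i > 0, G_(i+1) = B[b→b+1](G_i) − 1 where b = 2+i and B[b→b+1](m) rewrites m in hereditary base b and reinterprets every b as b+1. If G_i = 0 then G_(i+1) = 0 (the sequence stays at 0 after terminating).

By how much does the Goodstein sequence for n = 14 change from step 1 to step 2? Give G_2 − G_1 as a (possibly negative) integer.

14 —HB2→ 2^(2 + 1) + 2^2 + 2 —bump→ 3^(3 + 1) + 3^3 + 3 = 111 —(−1)→ 110
110 —HB3→ 3^(3 + 1) + 3^3 + 2 —bump→ 4^(4 + 1) + 4^4 + 2 = 1282 —(−1)→ 1281

1171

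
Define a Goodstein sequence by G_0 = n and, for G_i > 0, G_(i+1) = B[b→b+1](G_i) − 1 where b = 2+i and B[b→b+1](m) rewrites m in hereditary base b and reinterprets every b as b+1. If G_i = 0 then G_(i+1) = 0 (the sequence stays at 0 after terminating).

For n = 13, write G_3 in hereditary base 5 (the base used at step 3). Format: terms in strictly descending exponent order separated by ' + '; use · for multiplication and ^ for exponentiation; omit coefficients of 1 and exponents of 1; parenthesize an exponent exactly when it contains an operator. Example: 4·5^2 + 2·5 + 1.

13 —HB2→ 2^(2 + 1) + 2^2 + 1 —bump→ 3^(3 + 1) + 3^3 + 1 = 109 —(−1)→ 108
108 —HB3→ 3^(3 + 1) + 3^3 —bump→ 4^(4 + 1) + 4^4 = 1280 —(−1)→ 1279
1279 —HB4→ 4^(4 + 1) + 3·4^3 + 3·4^2 + 3·4 + 3 —bump→ 5^(5 + 1) + 3·5^3 + 3·5^2 + 3·5 + 3 = 16093 —(−1)→ 16092
16092 —HB5→ 5^(5 + 1) + 3·5^3 + 3·5^2 + 3·5 + 2 —bump→ 6^(6 + 1) + 3·6^3 + 3·6^2 + 3·6 + 2 = 280712 —(−1)→ 280711

5^(5 + 1) + 3·5^3 + 3·5^2 + 3·5 + 2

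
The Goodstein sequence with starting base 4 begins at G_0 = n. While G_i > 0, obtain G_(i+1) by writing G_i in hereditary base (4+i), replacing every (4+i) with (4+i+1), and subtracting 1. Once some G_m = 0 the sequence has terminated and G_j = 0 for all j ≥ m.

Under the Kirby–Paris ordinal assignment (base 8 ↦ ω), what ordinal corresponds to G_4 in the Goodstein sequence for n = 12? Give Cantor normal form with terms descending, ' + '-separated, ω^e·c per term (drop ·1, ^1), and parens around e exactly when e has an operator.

ω·2 + 1

G_0=12  [base 4] 3·4  →[4↦5]→  3·5 = 15  −1 ⇒ G_1=14
G_1=14  [base 5] 2·5 + 4  →[5↦6]→  2·6 + 4 = 16  −1 ⇒ G_2=15
G_2=15  [base 6] 2·6 + 3  →[6↦7]→  2·7 + 3 = 17  −1 ⇒ G_3=16
G_3=16  [base 7] 2·7 + 2  →[7↦8]→  2·8 + 2 = 18  −1 ⇒ G_4=17
G_4=17  [base 8] 2·8 + 1  →[8↦9]→  2·9 + 1 = 19  −1 ⇒ G_5=18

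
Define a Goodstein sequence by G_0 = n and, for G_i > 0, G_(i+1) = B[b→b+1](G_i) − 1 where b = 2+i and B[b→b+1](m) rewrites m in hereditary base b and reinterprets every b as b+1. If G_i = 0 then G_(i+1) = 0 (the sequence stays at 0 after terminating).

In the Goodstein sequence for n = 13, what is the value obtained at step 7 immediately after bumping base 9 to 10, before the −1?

step 0: 13 = 2^(2 + 1) + 2^2 + 1; sub 3 for 2: 3^(3 + 1) + 3^3 + 1; = 109; G_1 = 109−1 = 108
step 1: 108 = 3^(3 + 1) + 3^3; sub 4 for 3: 4^(4 + 1) + 4^4; = 1280; G_2 = 1280−1 = 1279
step 2: 1279 = 4^(4 + 1) + 3·4^3 + 3·4^2 + 3·4 + 3; sub 5 for 4: 5^(5 + 1) + 3·5^3 + 3·5^2 + 3·5 + 3; = 16093; G_3 = 16093−1 = 16092
step 3: 16092 = 5^(5 + 1) + 3·5^3 + 3·5^2 + 3·5 + 2; sub 6 for 5: 6^(6 + 1) + 3·6^3 + 3·6^2 + 3·6 + 2; = 280712; G_4 = 280712−1 = 280711
step 4: 280711 = 6^(6 + 1) + 3·6^3 + 3·6^2 + 3·6 + 1; sub 7 for 6: 7^(7 + 1) + 3·7^3 + 3·7^2 + 3·7 + 1; = 5765999; G_5 = 5765999−1 = 5765998
step 5: 5765998 = 7^(7 + 1) + 3·7^3 + 3·7^2 + 3·7; sub 8 for 7: 8^(8 + 1) + 3·8^3 + 3·8^2 + 3·8; = 134219480; G_6 = 134219480−1 = 134219479
step 6: 134219479 = 8^(8 + 1) + 3·8^3 + 3·8^2 + 2·8 + 7; sub 9 for 8: 9^(9 + 1) + 3·9^3 + 3·9^2 + 2·9 + 7; = 3486786856; G_7 = 3486786856−1 = 3486786855
step 7: 3486786855 = 9^(9 + 1) + 3·9^3 + 3·9^2 + 2·9 + 6; sub 10 for 9: 10^(10 + 1) + 3·10^3 + 3·10^2 + 2·10 + 6; = 100000003326; G_8 = 100000003326−1 = 100000003325

100000003326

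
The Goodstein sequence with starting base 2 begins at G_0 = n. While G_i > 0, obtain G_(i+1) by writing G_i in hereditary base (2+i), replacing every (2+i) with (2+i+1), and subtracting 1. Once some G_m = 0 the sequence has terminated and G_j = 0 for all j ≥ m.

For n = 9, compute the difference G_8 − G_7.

step 0: 9 = 2^(2 + 1) + 1; sub 3 for 2: 3^(3 + 1) + 1; = 82; G_1 = 82−1 = 81
step 1: 81 = 3^(3 + 1); sub 4 for 3: 4^(4 + 1); = 1024; G_2 = 1024−1 = 1023
step 2: 1023 = 3·4^4 + 3·4^3 + 3·4^2 + 3·4 + 3; sub 5 for 4: 3·5^5 + 3·5^3 + 3·5^2 + 3·5 + 3; = 9843; G_3 = 9843−1 = 9842
step 3: 9842 = 3·5^5 + 3·5^3 + 3·5^2 + 3·5 + 2; sub 6 for 5: 3·6^6 + 3·6^3 + 3·6^2 + 3·6 + 2; = 140744; G_4 = 140744−1 = 140743
step 4: 140743 = 3·6^6 + 3·6^3 + 3·6^2 + 3·6 + 1; sub 7 for 6: 3·7^7 + 3·7^3 + 3·7^2 + 3·7 + 1; = 2471827; G_5 = 2471827−1 = 2471826
step 5: 2471826 = 3·7^7 + 3·7^3 + 3·7^2 + 3·7; sub 8 for 7: 3·8^8 + 3·8^3 + 3·8^2 + 3·8; = 50333400; G_6 = 50333400−1 = 50333399
step 6: 50333399 = 3·8^8 + 3·8^3 + 3·8^2 + 2·8 + 7; sub 9 for 8: 3·9^9 + 3·9^3 + 3·9^2 + 2·9 + 7; = 1162263922; G_7 = 1162263922−1 = 1162263921
step 7: 1162263921 = 3·9^9 + 3·9^3 + 3·9^2 + 2·9 + 6; sub 10 for 9: 3·10^10 + 3·10^3 + 3·10^2 + 2·10 + 6; = 30000003326; G_8 = 30000003326−1 = 30000003325

28837739404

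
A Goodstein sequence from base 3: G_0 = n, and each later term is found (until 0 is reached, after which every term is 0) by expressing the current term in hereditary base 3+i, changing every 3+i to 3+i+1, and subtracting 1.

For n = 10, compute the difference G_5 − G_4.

G_0=10  [base 3] 3^2 + 1  →[3↦4]→  4^2 + 1 = 17  −1 ⇒ G_1=16
G_1=16  [base 4] 4^2  →[4↦5]→  5^2 = 25  −1 ⇒ G_2=24
G_2=24  [base 5] 4·5 + 4  →[5↦6]→  4·6 + 4 = 28  −1 ⇒ G_3=27
G_3=27  [base 6] 4·6 + 3  →[6↦7]→  4·7 + 3 = 31  −1 ⇒ G_4=30
G_4=30  [base 7] 4·7 + 2  →[7↦8]→  4·8 + 2 = 34  −1 ⇒ G_5=33

3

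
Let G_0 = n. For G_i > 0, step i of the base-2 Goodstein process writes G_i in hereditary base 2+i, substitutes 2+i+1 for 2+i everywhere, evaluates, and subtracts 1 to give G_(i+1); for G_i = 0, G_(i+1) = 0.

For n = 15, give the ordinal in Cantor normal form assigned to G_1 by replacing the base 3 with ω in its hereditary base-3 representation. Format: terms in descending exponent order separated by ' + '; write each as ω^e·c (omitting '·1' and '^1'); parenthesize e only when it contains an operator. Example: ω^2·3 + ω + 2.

ω^(ω + 1) + ω^ω + ω

G_0=15  [base 2] 2^(2 + 1) + 2^2 + 2 + 1  →[2↦3]→  3^(3 + 1) + 3^3 + 3 + 1 = 112  −1 ⇒ G_1=111
G_1=111  [base 3] 3^(3 + 1) + 3^3 + 3  →[3↦4]→  4^(4 + 1) + 4^4 + 4 = 1284  −1 ⇒ G_2=1283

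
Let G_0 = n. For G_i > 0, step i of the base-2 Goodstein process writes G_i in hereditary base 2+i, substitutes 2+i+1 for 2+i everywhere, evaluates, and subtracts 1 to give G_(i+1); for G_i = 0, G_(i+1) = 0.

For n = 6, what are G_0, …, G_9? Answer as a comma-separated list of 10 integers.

6, 29, 257, 3125, 46655, 98039, 187243, 332147, 555551, 885775

G_0=6  [base 2] 2^2 + 2  →[2↦3]→  3^3 + 3 = 30  −1 ⇒ G_1=29
G_1=29  [base 3] 3^3 + 2  →[3↦4]→  4^4 + 2 = 258  −1 ⇒ G_2=257
G_2=257  [base 4] 4^4 + 1  →[4↦5]→  5^5 + 1 = 3126  −1 ⇒ G_3=3125
G_3=3125  [base 5] 5^5  →[5↦6]→  6^6 = 46656  −1 ⇒ G_4=46655
G_4=46655  [base 6] 5·6^5 + 5·6^4 + 5·6^3 + 5·6^2 + 5·6 + 5  →[6↦7]→  5·7^5 + 5·7^4 + 5·7^3 + 5·7^2 + 5·7 + 5 = 98040  −1 ⇒ G_5=98039
G_5=98039  [base 7] 5·7^5 + 5·7^4 + 5·7^3 + 5·7^2 + 5·7 + 4  →[7↦8]→  5·8^5 + 5·8^4 + 5·8^3 + 5·8^2 + 5·8 + 4 = 187244  −1 ⇒ G_6=187243
G_6=187243  [base 8] 5·8^5 + 5·8^4 + 5·8^3 + 5·8^2 + 5·8 + 3  →[8↦9]→  5·9^5 + 5·9^4 + 5·9^3 + 5·9^2 + 5·9 + 3 = 332148  −1 ⇒ G_7=332147
G_7=332147  [base 9] 5·9^5 + 5·9^4 + 5·9^3 + 5·9^2 + 5·9 + 2  →[9↦10]→  5·10^5 + 5·10^4 + 5·10^3 + 5·10^2 + 5·10 + 2 = 555552  −1 ⇒ G_8=555551
G_8=555551  [base 10] 5·10^5 + 5·10^4 + 5·10^3 + 5·10^2 + 5·10 + 1  →[10↦11]→  5·11^5 + 5·11^4 + 5·11^3 + 5·11^2 + 5·11 + 1 = 885776  −1 ⇒ G_9=885775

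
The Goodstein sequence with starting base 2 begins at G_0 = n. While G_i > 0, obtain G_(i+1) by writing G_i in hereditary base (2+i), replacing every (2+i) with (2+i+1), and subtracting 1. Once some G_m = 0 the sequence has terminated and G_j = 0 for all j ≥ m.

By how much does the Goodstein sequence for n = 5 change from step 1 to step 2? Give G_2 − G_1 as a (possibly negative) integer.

(0) 5|_2 = 2^2 + 1 ↦ 3^3 + 1|_3 = 28 ⇒ 27
(1) 27|_3 = 3^3 ↦ 4^4|_4 = 256 ⇒ 255

228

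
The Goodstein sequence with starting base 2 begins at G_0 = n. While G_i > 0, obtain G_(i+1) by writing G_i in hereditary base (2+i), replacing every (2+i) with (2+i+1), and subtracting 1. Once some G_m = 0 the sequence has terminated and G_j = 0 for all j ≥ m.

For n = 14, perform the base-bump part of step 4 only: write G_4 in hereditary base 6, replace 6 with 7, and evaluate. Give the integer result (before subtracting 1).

(0) 14|_2 = 2^(2 + 1) + 2^2 + 2 ↦ 3^(3 + 1) + 3^3 + 3|_3 = 111 ⇒ 110
(1) 110|_3 = 3^(3 + 1) + 3^3 + 2 ↦ 4^(4 + 1) + 4^4 + 2|_4 = 1282 ⇒ 1281
(2) 1281|_4 = 4^(4 + 1) + 4^4 + 1 ↦ 5^(5 + 1) + 5^5 + 1|_5 = 18751 ⇒ 18750
(3) 18750|_5 = 5^(5 + 1) + 5^5 ↦ 6^(6 + 1) + 6^6|_6 = 326592 ⇒ 326591
(4) 326591|_6 = 6^(6 + 1) + 5·6^5 + 5·6^4 + 5·6^3 + 5·6^2 + 5·6 + 5 ↦ 7^(7 + 1) + 5·7^5 + 5·7^4 + 5·7^3 + 5·7^2 + 5·7 + 5|_7 = 5862841 ⇒ 5862840

5862841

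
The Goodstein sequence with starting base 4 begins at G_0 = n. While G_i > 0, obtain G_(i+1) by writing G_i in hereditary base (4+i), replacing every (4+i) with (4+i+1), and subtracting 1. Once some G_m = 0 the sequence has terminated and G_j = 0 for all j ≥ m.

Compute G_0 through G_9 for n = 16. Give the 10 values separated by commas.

16, 24, 27, 30, 33, 36, 39, 41, 43, 45

16 —HB4→ 4^2 —bump→ 5^2 = 25 —(−1)→ 24
24 —HB5→ 4·5 + 4 —bump→ 4·6 + 4 = 28 —(−1)→ 27
27 —HB6→ 4·6 + 3 —bump→ 4·7 + 3 = 31 —(−1)→ 30
30 —HB7→ 4·7 + 2 —bump→ 4·8 + 2 = 34 —(−1)→ 33
33 —HB8→ 4·8 + 1 —bump→ 4·9 + 1 = 37 —(−1)→ 36
36 —HB9→ 4·9 —bump→ 4·10 = 40 —(−1)→ 39
39 —HB10→ 3·10 + 9 —bump→ 3·11 + 9 = 42 —(−1)→ 41
41 —HB11→ 3·11 + 8 —bump→ 3·12 + 8 = 44 —(−1)→ 43
43 —HB12→ 3·12 + 7 —bump→ 3·13 + 7 = 46 —(−1)→ 45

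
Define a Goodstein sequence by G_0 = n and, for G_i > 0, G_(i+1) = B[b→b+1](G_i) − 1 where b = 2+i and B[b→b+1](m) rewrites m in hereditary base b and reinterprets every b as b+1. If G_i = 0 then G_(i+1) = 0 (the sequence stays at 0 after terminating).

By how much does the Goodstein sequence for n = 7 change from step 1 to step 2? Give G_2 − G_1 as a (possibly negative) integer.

step 0: 7 = 2^2 + 2 + 1; sub 3 for 2: 3^3 + 3 + 1; = 31; G_1 = 31−1 = 30
step 1: 30 = 3^3 + 3; sub 4 for 3: 4^4 + 4; = 260; G_2 = 260−1 = 259

229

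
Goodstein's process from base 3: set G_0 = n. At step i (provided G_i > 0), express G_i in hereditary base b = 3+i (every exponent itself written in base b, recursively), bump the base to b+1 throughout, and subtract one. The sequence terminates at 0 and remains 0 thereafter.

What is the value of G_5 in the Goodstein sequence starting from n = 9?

i=0: 9 = 3^2 (b=3); 3→4: 4^2 = 16; 16−1 = 15
i=1: 15 = 3·4 + 3 (b=4); 4→5: 3·5 + 3 = 18; 18−1 = 17
i=2: 17 = 3·5 + 2 (b=5); 5→6: 3·6 + 2 = 20; 20−1 = 19
i=3: 19 = 3·6 + 1 (b=6); 6→7: 3·7 + 1 = 22; 22−1 = 21
i=4: 21 = 3·7 (b=7); 7→8: 3·8 = 24; 24−1 = 23
i=5: 23 = 2·8 + 7 (b=8); 8→9: 2·9 + 7 = 25; 25−1 = 24

23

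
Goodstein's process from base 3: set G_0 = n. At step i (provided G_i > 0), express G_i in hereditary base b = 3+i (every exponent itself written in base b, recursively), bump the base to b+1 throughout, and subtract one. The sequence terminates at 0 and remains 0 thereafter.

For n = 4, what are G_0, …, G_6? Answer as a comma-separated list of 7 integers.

base 3: 4 = 3 + 1; at 4: 4 + 1 = 5; next = 4
base 4: 4 = 4; at 5: 5 = 5; next = 4
base 5: 4 = 4; at 6: 4 = 4; next = 3
base 6: 3 = 3; at 7: 3 = 3; next = 2
base 7: 2 = 2; at 8: 2 = 2; next = 1
base 8: 1 = 1; at 9: 1 = 1; next = 0

4, 4, 4, 3, 2, 1, 0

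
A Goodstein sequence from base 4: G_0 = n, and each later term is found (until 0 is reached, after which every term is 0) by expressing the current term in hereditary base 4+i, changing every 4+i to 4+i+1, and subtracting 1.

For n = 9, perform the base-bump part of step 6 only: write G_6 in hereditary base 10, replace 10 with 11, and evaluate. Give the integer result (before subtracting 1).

12

i=0: 9 = 2·4 + 1 (b=4); 4→5: 2·5 + 1 = 11; 11−1 = 10
i=1: 10 = 2·5 (b=5); 5→6: 2·6 = 12; 12−1 = 11
i=2: 11 = 6 + 5 (b=6); 6→7: 7 + 5 = 12; 12−1 = 11
i=3: 11 = 7 + 4 (b=7); 7→8: 8 + 4 = 12; 12−1 = 11
i=4: 11 = 8 + 3 (b=8); 8→9: 9 + 3 = 12; 12−1 = 11
i=5: 11 = 9 + 2 (b=9); 9→10: 10 + 2 = 12; 12−1 = 11
i=6: 11 = 10 + 1 (b=10); 10→11: 11 + 1 = 12; 12−1 = 11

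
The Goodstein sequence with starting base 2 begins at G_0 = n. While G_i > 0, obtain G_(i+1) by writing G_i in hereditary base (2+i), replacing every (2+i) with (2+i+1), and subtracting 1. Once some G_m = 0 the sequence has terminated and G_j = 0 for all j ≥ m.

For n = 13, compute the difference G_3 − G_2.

G_0 = 13. HB_2(13) = 2^(2 + 1) + 2^2 + 1. Bump = 109. G_1 = 108.
G_1 = 108. HB_3(108) = 3^(3 + 1) + 3^3. Bump = 1280. G_2 = 1279.
G_2 = 1279. HB_4(1279) = 4^(4 + 1) + 3·4^3 + 3·4^2 + 3·4 + 3. Bump = 16093. G_3 = 16092.

14813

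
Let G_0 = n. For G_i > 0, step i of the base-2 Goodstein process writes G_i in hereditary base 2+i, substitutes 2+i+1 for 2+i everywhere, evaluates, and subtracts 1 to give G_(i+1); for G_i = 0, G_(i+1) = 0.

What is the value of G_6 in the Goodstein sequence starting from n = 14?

134404971

base 2: 14 = 2^(2 + 1) + 2^2 + 2; at 3: 3^(3 + 1) + 3^3 + 3 = 111; next = 110
base 3: 110 = 3^(3 + 1) + 3^3 + 2; at 4: 4^(4 + 1) + 4^4 + 2 = 1282; next = 1281
base 4: 1281 = 4^(4 + 1) + 4^4 + 1; at 5: 5^(5 + 1) + 5^5 + 1 = 18751; next = 18750
base 5: 18750 = 5^(5 + 1) + 5^5; at 6: 6^(6 + 1) + 6^6 = 326592; next = 326591
base 6: 326591 = 6^(6 + 1) + 5·6^5 + 5·6^4 + 5·6^3 + 5·6^2 + 5·6 + 5; at 7: 7^(7 + 1) + 5·7^5 + 5·7^4 + 5·7^3 + 5·7^2 + 5·7 + 5 = 5862841; next = 5862840
base 7: 5862840 = 7^(7 + 1) + 5·7^5 + 5·7^4 + 5·7^3 + 5·7^2 + 5·7 + 4; at 8: 8^(8 + 1) + 5·8^5 + 5·8^4 + 5·8^3 + 5·8^2 + 5·8 + 4 = 134404972; next = 134404971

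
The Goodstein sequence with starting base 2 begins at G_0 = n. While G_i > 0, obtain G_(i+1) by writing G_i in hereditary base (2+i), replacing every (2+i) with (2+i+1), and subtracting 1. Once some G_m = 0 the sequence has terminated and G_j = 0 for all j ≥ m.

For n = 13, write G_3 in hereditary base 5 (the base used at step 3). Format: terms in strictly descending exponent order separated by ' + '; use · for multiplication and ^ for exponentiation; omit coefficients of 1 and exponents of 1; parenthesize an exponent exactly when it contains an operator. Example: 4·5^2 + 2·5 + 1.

5^(5 + 1) + 3·5^3 + 3·5^2 + 3·5 + 2

G_0=13  [base 2] 2^(2 + 1) + 2^2 + 1  →[2↦3]→  3^(3 + 1) + 3^3 + 1 = 109  −1 ⇒ G_1=108
G_1=108  [base 3] 3^(3 + 1) + 3^3  →[3↦4]→  4^(4 + 1) + 4^4 = 1280  −1 ⇒ G_2=1279
G_2=1279  [base 4] 4^(4 + 1) + 3·4^3 + 3·4^2 + 3·4 + 3  →[4↦5]→  5^(5 + 1) + 3·5^3 + 3·5^2 + 3·5 + 3 = 16093  −1 ⇒ G_3=16092
G_3=16092  [base 5] 5^(5 + 1) + 3·5^3 + 3·5^2 + 3·5 + 2  →[5↦6]→  6^(6 + 1) + 3·6^3 + 3·6^2 + 3·6 + 2 = 280712  −1 ⇒ G_4=280711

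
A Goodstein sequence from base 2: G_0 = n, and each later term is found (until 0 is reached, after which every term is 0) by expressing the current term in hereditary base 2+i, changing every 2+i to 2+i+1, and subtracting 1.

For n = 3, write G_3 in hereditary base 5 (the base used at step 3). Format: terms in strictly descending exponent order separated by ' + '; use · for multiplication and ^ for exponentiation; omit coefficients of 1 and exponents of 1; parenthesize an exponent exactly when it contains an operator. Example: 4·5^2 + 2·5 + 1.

2

G_0=3  [base 2] 2 + 1  →[2↦3]→  3 + 1 = 4  −1 ⇒ G_1=3
G_1=3  [base 3] 3  →[3↦4]→  4 = 4  −1 ⇒ G_2=3
G_2=3  [base 4] 3  →[4↦5]→  3 = 3  −1 ⇒ G_3=2
G_3=2  [base 5] 2  →[5↦6]→  2 = 2  −1 ⇒ G_4=1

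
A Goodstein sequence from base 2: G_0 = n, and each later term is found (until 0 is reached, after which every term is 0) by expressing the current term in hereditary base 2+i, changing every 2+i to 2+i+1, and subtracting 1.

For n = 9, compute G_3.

(0) 9|_2 = 2^(2 + 1) + 1 ↦ 3^(3 + 1) + 1|_3 = 82 ⇒ 81
(1) 81|_3 = 3^(3 + 1) ↦ 4^(4 + 1)|_4 = 1024 ⇒ 1023
(2) 1023|_4 = 3·4^4 + 3·4^3 + 3·4^2 + 3·4 + 3 ↦ 3·5^5 + 3·5^3 + 3·5^2 + 3·5 + 3|_5 = 9843 ⇒ 9842

9842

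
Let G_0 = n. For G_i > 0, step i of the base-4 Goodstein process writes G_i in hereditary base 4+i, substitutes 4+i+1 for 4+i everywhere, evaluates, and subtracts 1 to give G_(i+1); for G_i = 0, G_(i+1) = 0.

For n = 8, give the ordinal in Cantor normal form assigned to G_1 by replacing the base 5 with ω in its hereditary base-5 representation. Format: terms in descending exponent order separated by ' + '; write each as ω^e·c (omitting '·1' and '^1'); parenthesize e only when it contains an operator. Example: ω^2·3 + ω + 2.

G_0 = 8. HB_4(8) = 2·4. Bump = 10. G_1 = 9.
G_1 = 9. HB_5(9) = 5 + 4. Bump = 10. G_2 = 9.

ω + 4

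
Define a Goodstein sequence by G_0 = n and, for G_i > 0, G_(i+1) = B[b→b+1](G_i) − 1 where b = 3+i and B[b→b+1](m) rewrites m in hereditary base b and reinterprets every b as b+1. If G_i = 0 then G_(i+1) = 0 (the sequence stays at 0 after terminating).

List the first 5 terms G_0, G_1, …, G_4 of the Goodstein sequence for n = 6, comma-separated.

(0) 6|_3 = 2·3 ↦ 2·4|_4 = 8 ⇒ 7
(1) 7|_4 = 4 + 3 ↦ 5 + 3|_5 = 8 ⇒ 7
(2) 7|_5 = 5 + 2 ↦ 6 + 2|_6 = 8 ⇒ 7
(3) 7|_6 = 6 + 1 ↦ 7 + 1|_7 = 8 ⇒ 7

6, 7, 7, 7, 7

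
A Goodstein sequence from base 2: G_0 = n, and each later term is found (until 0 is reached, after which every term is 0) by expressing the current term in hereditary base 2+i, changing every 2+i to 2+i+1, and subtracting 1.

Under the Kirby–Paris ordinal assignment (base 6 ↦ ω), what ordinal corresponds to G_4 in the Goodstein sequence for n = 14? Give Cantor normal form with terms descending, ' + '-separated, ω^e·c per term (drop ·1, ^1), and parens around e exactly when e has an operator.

ω^(ω + 1) + ω^5·5 + ω^4·5 + ω^3·5 + ω^2·5 + ω·5 + 5

[0] 14 ≡ 2^(2 + 1) + 2^2 + 2 (base 2). Lift 3: 111. −1: 110.
[1] 110 ≡ 3^(3 + 1) + 3^3 + 2 (base 3). Lift 4: 1282. −1: 1281.
[2] 1281 ≡ 4^(4 + 1) + 4^4 + 1 (base 4). Lift 5: 18751. −1: 18750.
[3] 18750 ≡ 5^(5 + 1) + 5^5 (base 5). Lift 6: 326592. −1: 326591.
[4] 326591 ≡ 6^(6 + 1) + 5·6^5 + 5·6^4 + 5·6^3 + 5·6^2 + 5·6 + 5 (base 6). Lift 7: 5862841. −1: 5862840.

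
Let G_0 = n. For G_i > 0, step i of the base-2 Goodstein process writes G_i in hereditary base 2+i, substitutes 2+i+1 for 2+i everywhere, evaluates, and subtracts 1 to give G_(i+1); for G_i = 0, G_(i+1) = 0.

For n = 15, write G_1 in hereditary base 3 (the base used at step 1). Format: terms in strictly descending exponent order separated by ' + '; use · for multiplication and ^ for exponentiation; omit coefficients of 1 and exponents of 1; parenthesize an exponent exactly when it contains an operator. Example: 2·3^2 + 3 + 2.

3^(3 + 1) + 3^3 + 3

i=0: 15 = 2^(2 + 1) + 2^2 + 2 + 1 (b=2); 2→3: 3^(3 + 1) + 3^3 + 3 + 1 = 112; 112−1 = 111
i=1: 111 = 3^(3 + 1) + 3^3 + 3 (b=3); 3→4: 4^(4 + 1) + 4^4 + 4 = 1284; 1284−1 = 1283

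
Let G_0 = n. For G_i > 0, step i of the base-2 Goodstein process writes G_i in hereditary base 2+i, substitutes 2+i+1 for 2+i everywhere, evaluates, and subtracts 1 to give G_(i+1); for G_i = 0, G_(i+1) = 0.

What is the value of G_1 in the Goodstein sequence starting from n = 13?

108

[0] 13 ≡ 2^(2 + 1) + 2^2 + 1 (base 2). Lift 3: 109. −1: 108.
[1] 108 ≡ 3^(3 + 1) + 3^3 (base 3). Lift 4: 1280. −1: 1279.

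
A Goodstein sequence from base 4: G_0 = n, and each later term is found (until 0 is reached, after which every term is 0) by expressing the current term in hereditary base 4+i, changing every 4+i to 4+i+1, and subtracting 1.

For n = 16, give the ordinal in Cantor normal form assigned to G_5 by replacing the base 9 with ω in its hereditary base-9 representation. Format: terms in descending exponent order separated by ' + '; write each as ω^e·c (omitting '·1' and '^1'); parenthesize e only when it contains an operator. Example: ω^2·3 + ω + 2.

i=0: 16 = 4^2 (b=4); 4→5: 5^2 = 25; 25−1 = 24
i=1: 24 = 4·5 + 4 (b=5); 5→6: 4·6 + 4 = 28; 28−1 = 27
i=2: 27 = 4·6 + 3 (b=6); 6→7: 4·7 + 3 = 31; 31−1 = 30
i=3: 30 = 4·7 + 2 (b=7); 7→8: 4·8 + 2 = 34; 34−1 = 33
i=4: 33 = 4·8 + 1 (b=8); 8→9: 4·9 + 1 = 37; 37−1 = 36
i=5: 36 = 4·9 (b=9); 9→10: 4·10 = 40; 40−1 = 39

ω·4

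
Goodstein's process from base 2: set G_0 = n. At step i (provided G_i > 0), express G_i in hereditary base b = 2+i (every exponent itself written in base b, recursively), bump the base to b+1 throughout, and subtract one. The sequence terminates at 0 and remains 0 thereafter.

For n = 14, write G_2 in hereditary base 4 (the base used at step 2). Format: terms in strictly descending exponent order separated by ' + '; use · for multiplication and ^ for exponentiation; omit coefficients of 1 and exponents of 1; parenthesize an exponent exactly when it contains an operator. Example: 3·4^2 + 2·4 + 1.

G_0 = 14. HB_2(14) = 2^(2 + 1) + 2^2 + 2. Bump = 111. G_1 = 110.
G_1 = 110. HB_3(110) = 3^(3 + 1) + 3^3 + 2. Bump = 1282. G_2 = 1281.

4^(4 + 1) + 4^4 + 1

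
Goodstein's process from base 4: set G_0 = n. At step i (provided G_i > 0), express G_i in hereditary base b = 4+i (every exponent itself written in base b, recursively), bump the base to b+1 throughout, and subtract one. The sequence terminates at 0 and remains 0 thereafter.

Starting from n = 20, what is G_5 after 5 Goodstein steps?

G_0 = 20. HB_4(20) = 4^2 + 4. Bump = 30. G_1 = 29.
G_1 = 29. HB_5(29) = 5^2 + 4. Bump = 40. G_2 = 39.
G_2 = 39. HB_6(39) = 6^2 + 3. Bump = 52. G_3 = 51.
G_3 = 51. HB_7(51) = 7^2 + 2. Bump = 66. G_4 = 65.
G_4 = 65. HB_8(65) = 8^2 + 1. Bump = 82. G_5 = 81.
G_5 = 81. HB_9(81) = 9^2. Bump = 100. G_6 = 99.

81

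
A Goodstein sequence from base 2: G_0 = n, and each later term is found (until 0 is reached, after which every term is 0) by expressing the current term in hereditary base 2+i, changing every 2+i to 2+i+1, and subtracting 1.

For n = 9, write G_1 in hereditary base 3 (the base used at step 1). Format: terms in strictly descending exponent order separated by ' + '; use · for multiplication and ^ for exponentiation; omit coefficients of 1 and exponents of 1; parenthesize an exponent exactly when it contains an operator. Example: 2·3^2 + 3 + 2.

G_0 = 9. HB_2(9) = 2^(2 + 1) + 1. Bump = 82. G_1 = 81.
G_1 = 81. HB_3(81) = 3^(3 + 1). Bump = 1024. G_2 = 1023.

3^(3 + 1)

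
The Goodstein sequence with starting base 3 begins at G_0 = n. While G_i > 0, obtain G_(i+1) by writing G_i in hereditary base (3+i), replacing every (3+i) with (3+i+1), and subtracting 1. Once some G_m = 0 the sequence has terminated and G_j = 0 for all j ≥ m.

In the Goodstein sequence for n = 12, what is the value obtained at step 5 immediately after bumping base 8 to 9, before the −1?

70

G_0=12  [base 3] 3^2 + 3  →[3↦4]→  4^2 + 4 = 20  −1 ⇒ G_1=19
G_1=19  [base 4] 4^2 + 3  →[4↦5]→  5^2 + 3 = 28  −1 ⇒ G_2=27
G_2=27  [base 5] 5^2 + 2  →[5↦6]→  6^2 + 2 = 38  −1 ⇒ G_3=37
G_3=37  [base 6] 6^2 + 1  →[6↦7]→  7^2 + 1 = 50  −1 ⇒ G_4=49
G_4=49  [base 7] 7^2  →[7↦8]→  8^2 = 64  −1 ⇒ G_5=63
G_5=63  [base 8] 7·8 + 7  →[8↦9]→  7·9 + 7 = 70  −1 ⇒ G_6=69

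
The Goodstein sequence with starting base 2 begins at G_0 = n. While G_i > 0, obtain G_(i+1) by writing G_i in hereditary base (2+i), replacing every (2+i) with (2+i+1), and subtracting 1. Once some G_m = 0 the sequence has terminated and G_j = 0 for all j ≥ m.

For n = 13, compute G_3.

16092

base 2: 13 = 2^(2 + 1) + 2^2 + 1; at 3: 3^(3 + 1) + 3^3 + 1 = 109; next = 108
base 3: 108 = 3^(3 + 1) + 3^3; at 4: 4^(4 + 1) + 4^4 = 1280; next = 1279
base 4: 1279 = 4^(4 + 1) + 3·4^3 + 3·4^2 + 3·4 + 3; at 5: 5^(5 + 1) + 3·5^3 + 3·5^2 + 3·5 + 3 = 16093; next = 16092
base 5: 16092 = 5^(5 + 1) + 3·5^3 + 3·5^2 + 3·5 + 2; at 6: 6^(6 + 1) + 3·6^3 + 3·6^2 + 3·6 + 2 = 280712; next = 280711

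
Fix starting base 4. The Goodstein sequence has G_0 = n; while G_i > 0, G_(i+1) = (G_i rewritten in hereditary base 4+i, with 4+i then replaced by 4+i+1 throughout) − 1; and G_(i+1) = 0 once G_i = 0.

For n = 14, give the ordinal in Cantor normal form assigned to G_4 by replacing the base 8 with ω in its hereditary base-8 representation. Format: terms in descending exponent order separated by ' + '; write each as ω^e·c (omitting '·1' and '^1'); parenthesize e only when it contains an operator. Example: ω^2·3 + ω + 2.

(0) 14|_4 = 3·4 + 2 ↦ 3·5 + 2|_5 = 17 ⇒ 16
(1) 16|_5 = 3·5 + 1 ↦ 3·6 + 1|_6 = 19 ⇒ 18
(2) 18|_6 = 3·6 ↦ 3·7|_7 = 21 ⇒ 20
(3) 20|_7 = 2·7 + 6 ↦ 2·8 + 6|_8 = 22 ⇒ 21
(4) 21|_8 = 2·8 + 5 ↦ 2·9 + 5|_9 = 23 ⇒ 22

ω·2 + 5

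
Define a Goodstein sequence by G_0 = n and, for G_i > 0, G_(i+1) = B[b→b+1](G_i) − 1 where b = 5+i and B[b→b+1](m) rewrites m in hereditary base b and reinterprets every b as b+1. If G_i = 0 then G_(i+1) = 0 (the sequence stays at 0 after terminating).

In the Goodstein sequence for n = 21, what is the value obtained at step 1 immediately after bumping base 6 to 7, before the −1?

28

i=0: 21 = 4·5 + 1 (b=5); 5→6: 4·6 + 1 = 25; 25−1 = 24
i=1: 24 = 4·6 (b=6); 6→7: 4·7 = 28; 28−1 = 27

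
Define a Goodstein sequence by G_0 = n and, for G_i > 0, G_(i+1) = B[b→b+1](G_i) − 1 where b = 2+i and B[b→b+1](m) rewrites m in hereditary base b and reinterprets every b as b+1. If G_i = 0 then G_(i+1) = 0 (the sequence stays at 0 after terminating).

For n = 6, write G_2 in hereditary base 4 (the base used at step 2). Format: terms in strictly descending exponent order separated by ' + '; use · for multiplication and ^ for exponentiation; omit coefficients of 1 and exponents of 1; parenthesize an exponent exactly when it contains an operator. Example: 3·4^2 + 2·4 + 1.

base 2: 6 = 2^2 + 2; at 3: 3^3 + 3 = 30; next = 29
base 3: 29 = 3^3 + 2; at 4: 4^4 + 2 = 258; next = 257
base 4: 257 = 4^4 + 1; at 5: 5^5 + 1 = 3126; next = 3125

4^4 + 1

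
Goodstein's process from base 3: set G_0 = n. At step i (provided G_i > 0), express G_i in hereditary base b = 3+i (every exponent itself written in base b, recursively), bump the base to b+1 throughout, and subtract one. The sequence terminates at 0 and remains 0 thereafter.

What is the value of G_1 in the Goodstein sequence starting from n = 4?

4

G_0 = 4. HB_3(4) = 3 + 1. Bump = 5. G_1 = 4.
G_1 = 4. HB_4(4) = 4. Bump = 5. G_2 = 4.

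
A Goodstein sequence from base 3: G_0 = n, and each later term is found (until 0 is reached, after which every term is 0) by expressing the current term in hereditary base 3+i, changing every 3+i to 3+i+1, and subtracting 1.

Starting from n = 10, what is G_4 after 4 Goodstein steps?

[0] 10 ≡ 3^2 + 1 (base 3). Lift 4: 17. −1: 16.
[1] 16 ≡ 4^2 (base 4). Lift 5: 25. −1: 24.
[2] 24 ≡ 4·5 + 4 (base 5). Lift 6: 28. −1: 27.
[3] 27 ≡ 4·6 + 3 (base 6). Lift 7: 31. −1: 30.

30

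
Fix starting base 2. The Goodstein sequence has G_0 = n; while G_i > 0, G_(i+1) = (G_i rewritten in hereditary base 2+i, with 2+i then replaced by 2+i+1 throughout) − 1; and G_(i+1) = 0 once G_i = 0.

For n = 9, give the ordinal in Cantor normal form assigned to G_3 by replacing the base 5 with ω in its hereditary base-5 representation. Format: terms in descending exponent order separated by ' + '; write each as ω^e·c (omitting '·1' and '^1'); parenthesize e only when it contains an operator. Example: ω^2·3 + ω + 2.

ω^ω·3 + ω^3·3 + ω^2·3 + ω·3 + 2

G_0 = 9. HB_2(9) = 2^(2 + 1) + 1. Bump = 82. G_1 = 81.
G_1 = 81. HB_3(81) = 3^(3 + 1). Bump = 1024. G_2 = 1023.
G_2 = 1023. HB_4(1023) = 3·4^4 + 3·4^3 + 3·4^2 + 3·4 + 3. Bump = 9843. G_3 = 9842.
G_3 = 9842. HB_5(9842) = 3·5^5 + 3·5^3 + 3·5^2 + 3·5 + 2. Bump = 140744. G_4 = 140743.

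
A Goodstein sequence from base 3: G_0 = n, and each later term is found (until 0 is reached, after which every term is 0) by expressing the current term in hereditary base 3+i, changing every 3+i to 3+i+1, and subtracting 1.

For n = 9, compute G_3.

19

9 —HB3→ 3^2 —bump→ 4^2 = 16 —(−1)→ 15
15 —HB4→ 3·4 + 3 —bump→ 3·5 + 3 = 18 —(−1)→ 17
17 —HB5→ 3·5 + 2 —bump→ 3·6 + 2 = 20 —(−1)→ 19
19 —HB6→ 3·6 + 1 —bump→ 3·7 + 1 = 22 —(−1)→ 21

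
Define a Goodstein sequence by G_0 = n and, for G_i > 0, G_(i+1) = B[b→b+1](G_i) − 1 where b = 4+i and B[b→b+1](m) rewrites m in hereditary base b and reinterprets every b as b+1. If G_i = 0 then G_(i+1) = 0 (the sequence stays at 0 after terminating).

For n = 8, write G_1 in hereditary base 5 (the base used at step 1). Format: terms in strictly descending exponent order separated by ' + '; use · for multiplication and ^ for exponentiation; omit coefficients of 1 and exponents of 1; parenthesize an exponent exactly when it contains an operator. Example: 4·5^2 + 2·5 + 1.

5 + 4

i=0: 8 = 2·4 (b=4); 4→5: 2·5 = 10; 10−1 = 9
i=1: 9 = 5 + 4 (b=5); 5→6: 6 + 4 = 10; 10−1 = 9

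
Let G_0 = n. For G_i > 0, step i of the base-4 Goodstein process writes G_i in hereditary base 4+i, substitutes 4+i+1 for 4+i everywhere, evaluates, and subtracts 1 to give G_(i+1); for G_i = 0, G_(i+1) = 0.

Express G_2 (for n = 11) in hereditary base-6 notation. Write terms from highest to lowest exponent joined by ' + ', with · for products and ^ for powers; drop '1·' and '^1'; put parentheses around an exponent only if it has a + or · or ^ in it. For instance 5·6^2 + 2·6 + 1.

step 0: 11 = 2·4 + 3; sub 5 for 4: 2·5 + 3; = 13; G_1 = 13−1 = 12
step 1: 12 = 2·5 + 2; sub 6 for 5: 2·6 + 2; = 14; G_2 = 14−1 = 13

2·6 + 1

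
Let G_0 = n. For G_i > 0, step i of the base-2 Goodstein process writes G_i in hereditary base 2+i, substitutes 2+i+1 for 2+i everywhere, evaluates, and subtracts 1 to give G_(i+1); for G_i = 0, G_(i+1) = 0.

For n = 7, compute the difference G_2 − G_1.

7 —HB2→ 2^2 + 2 + 1 —bump→ 3^3 + 3 + 1 = 31 —(−1)→ 30
30 —HB3→ 3^3 + 3 —bump→ 4^4 + 4 = 260 —(−1)→ 259

229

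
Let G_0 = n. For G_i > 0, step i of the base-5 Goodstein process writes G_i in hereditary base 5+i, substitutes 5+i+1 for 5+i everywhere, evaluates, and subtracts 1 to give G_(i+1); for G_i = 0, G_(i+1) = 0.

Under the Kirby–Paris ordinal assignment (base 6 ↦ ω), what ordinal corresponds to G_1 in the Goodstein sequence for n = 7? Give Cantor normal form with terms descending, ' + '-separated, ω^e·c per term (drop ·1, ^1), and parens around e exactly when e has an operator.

ω + 1

i=0: 7 = 5 + 2 (b=5); 5→6: 6 + 2 = 8; 8−1 = 7
i=1: 7 = 6 + 1 (b=6); 6→7: 7 + 1 = 8; 8−1 = 7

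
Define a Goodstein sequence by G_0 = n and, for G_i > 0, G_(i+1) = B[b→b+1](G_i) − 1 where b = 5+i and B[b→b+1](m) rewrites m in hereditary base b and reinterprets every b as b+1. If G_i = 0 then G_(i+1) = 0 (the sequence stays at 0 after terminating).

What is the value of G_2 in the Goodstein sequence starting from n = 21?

27

i=0: 21 = 4·5 + 1 (b=5); 5→6: 4·6 + 1 = 25; 25−1 = 24
i=1: 24 = 4·6 (b=6); 6→7: 4·7 = 28; 28−1 = 27
i=2: 27 = 3·7 + 6 (b=7); 7→8: 3·8 + 6 = 30; 30−1 = 29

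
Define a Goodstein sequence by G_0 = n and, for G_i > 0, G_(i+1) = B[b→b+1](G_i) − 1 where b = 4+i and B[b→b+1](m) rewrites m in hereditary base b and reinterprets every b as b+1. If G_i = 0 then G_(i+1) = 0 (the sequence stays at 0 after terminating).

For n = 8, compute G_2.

i=0: 8 = 2·4 (b=4); 4→5: 2·5 = 10; 10−1 = 9
i=1: 9 = 5 + 4 (b=5); 5→6: 6 + 4 = 10; 10−1 = 9
i=2: 9 = 6 + 3 (b=6); 6→7: 7 + 3 = 10; 10−1 = 9

9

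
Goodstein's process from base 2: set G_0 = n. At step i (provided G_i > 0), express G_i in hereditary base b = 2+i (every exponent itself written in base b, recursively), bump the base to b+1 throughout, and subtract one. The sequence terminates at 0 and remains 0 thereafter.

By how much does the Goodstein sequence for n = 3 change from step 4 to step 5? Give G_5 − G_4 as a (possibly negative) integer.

[0] 3 ≡ 2 + 1 (base 2). Lift 3: 4. −1: 3.
[1] 3 ≡ 3 (base 3). Lift 4: 4. −1: 3.
[2] 3 ≡ 3 (base 4). Lift 5: 3. −1: 2.
[3] 2 ≡ 2 (base 5). Lift 6: 2. −1: 1.
[4] 1 ≡ 1 (base 6). Lift 7: 1. −1: 0.

-1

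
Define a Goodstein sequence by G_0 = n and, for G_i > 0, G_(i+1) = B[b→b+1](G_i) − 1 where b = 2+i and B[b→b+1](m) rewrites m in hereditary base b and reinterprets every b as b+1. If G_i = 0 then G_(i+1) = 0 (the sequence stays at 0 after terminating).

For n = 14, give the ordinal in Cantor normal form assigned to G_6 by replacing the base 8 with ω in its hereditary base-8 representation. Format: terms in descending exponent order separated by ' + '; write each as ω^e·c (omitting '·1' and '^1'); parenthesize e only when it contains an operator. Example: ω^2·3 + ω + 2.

ω^(ω + 1) + ω^5·5 + ω^4·5 + ω^3·5 + ω^2·5 + ω·5 + 3

step 0: 14 = 2^(2 + 1) + 2^2 + 2; sub 3 for 2: 3^(3 + 1) + 3^3 + 3; = 111; G_1 = 111−1 = 110
step 1: 110 = 3^(3 + 1) + 3^3 + 2; sub 4 for 3: 4^(4 + 1) + 4^4 + 2; = 1282; G_2 = 1282−1 = 1281
step 2: 1281 = 4^(4 + 1) + 4^4 + 1; sub 5 for 4: 5^(5 + 1) + 5^5 + 1; = 18751; G_3 = 18751−1 = 18750
step 3: 18750 = 5^(5 + 1) + 5^5; sub 6 for 5: 6^(6 + 1) + 6^6; = 326592; G_4 = 326592−1 = 326591
step 4: 326591 = 6^(6 + 1) + 5·6^5 + 5·6^4 + 5·6^3 + 5·6^2 + 5·6 + 5; sub 7 for 6: 7^(7 + 1) + 5·7^5 + 5·7^4 + 5·7^3 + 5·7^2 + 5·7 + 5; = 5862841; G_5 = 5862841−1 = 5862840
step 5: 5862840 = 7^(7 + 1) + 5·7^5 + 5·7^4 + 5·7^3 + 5·7^2 + 5·7 + 4; sub 8 for 7: 8^(8 + 1) + 5·8^5 + 5·8^4 + 5·8^3 + 5·8^2 + 5·8 + 4; = 134404972; G_6 = 134404972−1 = 134404971
step 6: 134404971 = 8^(8 + 1) + 5·8^5 + 5·8^4 + 5·8^3 + 5·8^2 + 5·8 + 3; sub 9 for 8: 9^(9 + 1) + 5·9^5 + 5·9^4 + 5·9^3 + 5·9^2 + 5·9 + 3; = 3487116549; G_7 = 3487116549−1 = 3487116548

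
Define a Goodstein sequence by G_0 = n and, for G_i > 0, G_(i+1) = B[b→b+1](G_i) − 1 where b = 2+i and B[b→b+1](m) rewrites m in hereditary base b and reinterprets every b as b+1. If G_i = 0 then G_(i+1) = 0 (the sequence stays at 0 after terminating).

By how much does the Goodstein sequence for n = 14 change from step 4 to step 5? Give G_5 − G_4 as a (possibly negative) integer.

base 2: 14 = 2^(2 + 1) + 2^2 + 2; at 3: 3^(3 + 1) + 3^3 + 3 = 111; next = 110
base 3: 110 = 3^(3 + 1) + 3^3 + 2; at 4: 4^(4 + 1) + 4^4 + 2 = 1282; next = 1281
base 4: 1281 = 4^(4 + 1) + 4^4 + 1; at 5: 5^(5 + 1) + 5^5 + 1 = 18751; next = 18750
base 5: 18750 = 5^(5 + 1) + 5^5; at 6: 6^(6 + 1) + 6^6 = 326592; next = 326591
base 6: 326591 = 6^(6 + 1) + 5·6^5 + 5·6^4 + 5·6^3 + 5·6^2 + 5·6 + 5; at 7: 7^(7 + 1) + 5·7^5 + 5·7^4 + 5·7^3 + 5·7^2 + 5·7 + 5 = 5862841; next = 5862840

5536249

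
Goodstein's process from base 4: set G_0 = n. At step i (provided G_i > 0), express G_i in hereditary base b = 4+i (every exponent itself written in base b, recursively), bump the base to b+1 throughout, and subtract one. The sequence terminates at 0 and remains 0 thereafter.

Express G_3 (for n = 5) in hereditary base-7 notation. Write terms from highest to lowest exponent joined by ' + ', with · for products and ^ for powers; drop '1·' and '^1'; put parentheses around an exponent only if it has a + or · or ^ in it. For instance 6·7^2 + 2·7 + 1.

4

5 —HB4→ 4 + 1 —bump→ 5 + 1 = 6 —(−1)→ 5
5 —HB5→ 5 —bump→ 6 = 6 —(−1)→ 5
5 —HB6→ 5 —bump→ 5 = 5 —(−1)→ 4
4 —HB7→ 4 —bump→ 4 = 4 —(−1)→ 3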